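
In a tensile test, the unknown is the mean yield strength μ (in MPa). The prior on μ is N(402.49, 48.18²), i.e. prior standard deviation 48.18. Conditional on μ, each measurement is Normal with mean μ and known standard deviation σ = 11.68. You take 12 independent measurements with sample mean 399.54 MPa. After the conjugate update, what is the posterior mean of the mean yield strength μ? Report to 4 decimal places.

399.5544

For Normal data with known variance σ², a Normal(μ₀, σ₀²) prior on μ is conjugate. Posterior precision = 1/σ₀² + n/σ²; posterior mean is the precision-weighted average of μ₀ and x̄.
n·x̄ = 12·399.54 = 4794.48.
σ₀² = 48.18² = 2321.3124, σ² = 11.68² = 136.4224; σ² + n·σ₀² = 136.4224 + 12·2321.3124 = 27992.1712.
Posterior mean = (μ₀/σ₀² + n·x̄/σ²)/(1/σ₀² + n/σ²) = (σ²·μ₀ + σ₀²·n·x̄)/(σ² + n·σ₀²) = (136.4224·402.49 + 2321.3124·4794.48)/27992.1712 = 11184394.527328/27992.1712 = 399.5544.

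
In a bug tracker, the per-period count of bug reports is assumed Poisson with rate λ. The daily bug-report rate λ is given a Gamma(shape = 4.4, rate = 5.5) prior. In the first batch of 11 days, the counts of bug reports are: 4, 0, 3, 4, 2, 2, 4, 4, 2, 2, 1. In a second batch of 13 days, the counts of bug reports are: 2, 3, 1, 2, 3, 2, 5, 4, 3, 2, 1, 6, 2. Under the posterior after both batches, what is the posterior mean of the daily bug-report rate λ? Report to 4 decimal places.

With a Gamma(shape α, rate β) prior, the Poisson likelihood is conjugate: the posterior is Gamma(α + ΣXᵢ, β + n).
Batch 1: sum of counts S = 28 over n = 11 days.
After batch 1: Gamma(α+S, β+n) = Gamma(4.4+28, 5.5+11) = Gamma(32.4, 16.5).
Batch 2: sum of counts S = 36 over n = 13 days.
After batch 2: Gamma(α+S, β+n) = Gamma(32.4+36, 16.5+13) = Gamma(68.4, 29.5).
Posterior mean = α/β = 68.4/29.5 = 2.3186.

2.3186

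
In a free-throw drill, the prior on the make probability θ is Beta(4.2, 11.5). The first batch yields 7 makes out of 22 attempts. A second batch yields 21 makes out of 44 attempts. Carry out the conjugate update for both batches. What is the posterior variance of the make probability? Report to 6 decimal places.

0.002887

The Beta prior is conjugate to a Binomial/Bernoulli likelihood; the update adds successes to α and failures to β.
After batch 1: Beta(4.2+7, 11.5+15) = Beta(11.2, 26.5).
After batch 2: Beta(11.2+21, 26.5+23) = Beta(32.2, 49.5).
Var = αβ/((α+β)²(α+β+1)) = 32.2·49.5/(81.7²·82.7) = 0.002887.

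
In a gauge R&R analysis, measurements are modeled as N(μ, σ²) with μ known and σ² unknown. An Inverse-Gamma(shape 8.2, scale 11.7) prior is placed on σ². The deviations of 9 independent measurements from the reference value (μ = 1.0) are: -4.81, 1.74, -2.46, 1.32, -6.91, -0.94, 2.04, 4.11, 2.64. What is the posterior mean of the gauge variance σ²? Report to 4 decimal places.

With known mean μ and an Inverse-Gamma(α, β) prior on σ², the Normal likelihood is conjugate: posterior is Inv-Gamma(α + n/2, β + Σ(xᵢ−μ)²/2).
Σ(xᵢ−μ)² = (-4.81)² + (1.74)² + (-2.46)² + (1.32)² + (-6.91)² + (-0.94)² + (2.04)² + (4.11)² + (2.64)² = 110.6127.
Posterior: Inv-Gamma(8.2 + 9/2, 11.7 + 110.6127/2) = Inv-Gamma(12.70, 67.00635).
E[σ²|data] = β/(α−1) = 67.00635/11.70 = 5.7270.

5.7270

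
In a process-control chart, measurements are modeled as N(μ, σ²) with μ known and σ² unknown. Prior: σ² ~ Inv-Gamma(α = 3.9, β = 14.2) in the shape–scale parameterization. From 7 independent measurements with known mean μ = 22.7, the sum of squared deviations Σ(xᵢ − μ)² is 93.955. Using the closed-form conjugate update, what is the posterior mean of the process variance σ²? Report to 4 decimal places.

9.5590

With known mean μ and an Inverse-Gamma(α, β) prior on σ², the Normal likelihood is conjugate: posterior is Inv-Gamma(α + n/2, β + Σ(xᵢ−μ)²/2).
Posterior: Inv-Gamma(3.9 + 7/2, 14.2 + 93.955/2) = Inv-Gamma(7.40, 61.1775).
E[σ²|data] = β/(α−1) = 61.1775/6.40 = 9.5590.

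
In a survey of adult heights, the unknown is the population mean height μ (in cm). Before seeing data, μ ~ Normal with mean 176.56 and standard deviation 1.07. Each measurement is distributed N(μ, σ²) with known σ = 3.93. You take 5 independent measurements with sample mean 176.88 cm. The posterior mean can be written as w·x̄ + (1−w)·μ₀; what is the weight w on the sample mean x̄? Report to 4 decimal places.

For Normal data with known variance σ², a Normal(μ₀, σ₀²) prior on μ is conjugate. Posterior precision = 1/σ₀² + n/σ²; posterior mean is the precision-weighted average of μ₀ and x̄.
σ₀² = 1.07² = 1.1449, σ² = 3.93² = 15.4449. Prior precision 1/σ₀² = 1/1.1449; data precision n/σ² = 5/15.4449.
w = (n/σ²)/(1/σ₀² + n/σ²) = n·σ₀²/(σ² + n·σ₀²) = 5·1.1449/(15.4449 + 5·1.1449) = 5.7245/21.1694 = 0.2704.

0.2704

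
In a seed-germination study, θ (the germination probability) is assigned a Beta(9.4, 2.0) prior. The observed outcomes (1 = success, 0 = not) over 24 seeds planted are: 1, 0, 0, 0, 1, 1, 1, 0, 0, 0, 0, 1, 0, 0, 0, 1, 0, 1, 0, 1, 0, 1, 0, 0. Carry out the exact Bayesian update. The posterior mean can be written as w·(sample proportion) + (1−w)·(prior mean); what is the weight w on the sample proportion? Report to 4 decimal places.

The Beta prior is conjugate to a Binomial/Bernoulli likelihood; the update adds successes to α and failures to β.
Posterior mean = (α₀+k)/(α₀+β₀+n) = [n/(α₀+β₀+n)]·(k/n) + [(α₀+β₀)/(α₀+β₀+n)]·α₀/(α₀+β₀), so only n and the prior enter the weight.
The weight on the data is w = n/(α₀+β₀+n) = 24/(9.4+2.0+24) = 24/35.4 = 0.6780.

0.6780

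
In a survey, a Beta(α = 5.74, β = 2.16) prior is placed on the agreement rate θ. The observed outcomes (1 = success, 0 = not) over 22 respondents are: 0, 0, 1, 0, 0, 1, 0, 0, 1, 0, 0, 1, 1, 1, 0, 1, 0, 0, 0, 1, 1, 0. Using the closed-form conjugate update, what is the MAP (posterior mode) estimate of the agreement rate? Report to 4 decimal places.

0.4925

The Beta prior is conjugate to a Binomial/Bernoulli likelihood; the update adds successes to α and failures to β.
Posterior: Beta(α+k, β+n−k) = Beta(5.74+9, 2.16+13) = Beta(14.74, 15.16).
Mode of Beta(a,b) for a,b>1 is (a−1)/(a+b−2) = 13.74/27.90 = 0.4925.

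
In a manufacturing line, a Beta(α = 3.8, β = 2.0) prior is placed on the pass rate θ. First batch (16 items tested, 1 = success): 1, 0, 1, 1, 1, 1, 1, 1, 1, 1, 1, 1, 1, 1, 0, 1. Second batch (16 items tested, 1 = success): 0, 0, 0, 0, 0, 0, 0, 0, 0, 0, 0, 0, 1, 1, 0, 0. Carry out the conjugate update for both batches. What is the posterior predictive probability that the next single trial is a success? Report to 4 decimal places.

The Beta prior is conjugate to a Binomial/Bernoulli likelihood; the update adds successes to α and failures to β.
After batch 1: Beta(3.8+14, 2.0+2) = Beta(17.8, 4.0).
After batch 2: Beta(17.8+2, 4.0+14) = Beta(19.8, 18.0).
For a single future Bernoulli trial, P(success | data) = α/(α+β) = 0.5238.

0.5238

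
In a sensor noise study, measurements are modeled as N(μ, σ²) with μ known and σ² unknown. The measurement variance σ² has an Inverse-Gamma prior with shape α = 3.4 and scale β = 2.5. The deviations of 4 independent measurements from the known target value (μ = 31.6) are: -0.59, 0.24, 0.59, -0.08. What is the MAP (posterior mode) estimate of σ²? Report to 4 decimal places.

0.4500

With known mean μ and an Inverse-Gamma(α, β) prior on σ², the Normal likelihood is conjugate: posterior is Inv-Gamma(α + n/2, β + Σ(xᵢ−μ)²/2).
Σ(xᵢ−μ)² = (-0.59)² + (0.24)² + (0.59)² + (-0.08)² = 0.7602.
Posterior: Inv-Gamma(3.4 + 4/2, 2.5 + 0.7602/2) = Inv-Gamma(5.40, 2.88010).
Mode = β/(α+1) = 2.88010/6.40 = 0.4500.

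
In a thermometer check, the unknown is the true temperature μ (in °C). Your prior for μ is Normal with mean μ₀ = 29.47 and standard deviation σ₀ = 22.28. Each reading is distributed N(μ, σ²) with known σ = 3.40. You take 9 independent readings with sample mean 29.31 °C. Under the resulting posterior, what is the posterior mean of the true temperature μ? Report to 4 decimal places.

29.3104

For Normal data with known variance σ², a Normal(μ₀, σ₀²) prior on μ is conjugate. Posterior precision = 1/σ₀² + n/σ²; posterior mean is the precision-weighted average of μ₀ and x̄.
n·x̄ = 9·29.31 = 263.79.
σ₀² = 22.28² = 496.3984, σ² = 3.40² = 11.56; σ² + n·σ₀² = 11.56 + 9·496.3984 = 4479.1456.
Posterior mean = (μ₀/σ₀² + n·x̄/σ²)/(1/σ₀² + n/σ²) = (σ²·μ₀ + σ₀²·n·x̄)/(σ² + n·σ₀²) = (11.56·29.47 + 496.3984·263.79)/4479.1456 = 131285.607136/4479.1456 = 29.3104.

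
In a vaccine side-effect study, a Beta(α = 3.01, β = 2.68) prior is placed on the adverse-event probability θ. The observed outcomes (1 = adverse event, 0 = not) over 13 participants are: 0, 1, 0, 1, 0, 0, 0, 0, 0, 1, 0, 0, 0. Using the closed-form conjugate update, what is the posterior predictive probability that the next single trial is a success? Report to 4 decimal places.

The Beta prior is conjugate to a Binomial/Bernoulli likelihood; the update adds successes to α and failures to β.
Posterior: Beta(α+k, β+n−k) = Beta(3.01+3, 2.68+10) = Beta(6.01, 12.68).
For a single future Bernoulli trial, P(success | data) = α/(α+β) = 0.3216.

0.3216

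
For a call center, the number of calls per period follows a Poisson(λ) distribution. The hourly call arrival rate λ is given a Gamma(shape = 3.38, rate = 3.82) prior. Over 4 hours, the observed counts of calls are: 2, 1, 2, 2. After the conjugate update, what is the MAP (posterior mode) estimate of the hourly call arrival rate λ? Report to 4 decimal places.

1.1995

With a Gamma(shape α, rate β) prior, the Poisson likelihood is conjugate: the posterior is Gamma(α + ΣXᵢ, β + n).
Sum of counts S = 7 over n = 4 hours.
Posterior: Gamma(α+S, β+n) = Gamma(3.38+7, 3.82+4) = Gamma(10.38, 7.82).
Mode of Gamma(α,β) for α≥1 is (α−1)/β = 9.38/7.82 = 1.1995.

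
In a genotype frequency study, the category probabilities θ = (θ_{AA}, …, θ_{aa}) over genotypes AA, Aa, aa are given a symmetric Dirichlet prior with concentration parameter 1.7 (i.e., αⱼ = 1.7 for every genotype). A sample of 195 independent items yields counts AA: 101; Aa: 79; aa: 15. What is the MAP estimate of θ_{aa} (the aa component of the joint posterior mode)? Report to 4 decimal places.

The Dirichlet prior is conjugate to the Multinomial likelihood: each posterior αⱼ = prior αⱼ + observed count nⱼ.
Posterior concentration: (102.7, 80.7, 16.7), total = 200.1.
Joint mode component: (α_{aa}−1)/(Σα−K) = 15.7/197.1 = 0.0797.

0.0797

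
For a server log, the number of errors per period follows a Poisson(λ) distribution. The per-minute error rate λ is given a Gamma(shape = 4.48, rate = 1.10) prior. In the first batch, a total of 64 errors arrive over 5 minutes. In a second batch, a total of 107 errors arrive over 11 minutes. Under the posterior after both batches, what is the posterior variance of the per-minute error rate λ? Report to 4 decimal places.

With a Gamma(shape α, rate β) prior, the Poisson likelihood is conjugate: the posterior is Gamma(α + ΣXᵢ, β + n).
After batch 1: Gamma(α+S, β+n) = Gamma(4.48+64, 1.10+5) = Gamma(68.48, 6.10).
After batch 2: Gamma(α+S, β+n) = Gamma(68.48+107, 6.10+11) = Gamma(175.48, 17.10).
Var = α/β² = 175.48/17.10² = 0.6001.

0.6001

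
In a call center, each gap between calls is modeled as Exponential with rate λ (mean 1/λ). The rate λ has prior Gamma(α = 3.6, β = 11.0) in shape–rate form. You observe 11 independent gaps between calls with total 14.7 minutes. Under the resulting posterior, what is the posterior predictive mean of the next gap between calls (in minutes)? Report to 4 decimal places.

With a Gamma(shape α, rate β) prior on the exponential rate λ, the posterior after n observations with total T = Σxᵢ is Gamma(α+n, β+T).
Posterior: Gamma(3.6+11, 11.0+14.7) = Gamma(14.6, 25.7).
The predictive distribution for the next observation is Lomax; its mean is β/(α−1) = 25.7/13.6 = 1.8897.

1.8897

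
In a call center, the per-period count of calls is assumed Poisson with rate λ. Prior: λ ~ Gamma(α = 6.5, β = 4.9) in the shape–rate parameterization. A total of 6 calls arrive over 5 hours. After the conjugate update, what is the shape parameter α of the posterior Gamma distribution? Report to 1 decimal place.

12.5

With a Gamma(shape α, rate β) prior, the Poisson likelihood is conjugate: the posterior is Gamma(α + ΣXᵢ, β + n).
Posterior: Gamma(α+S, β+n) = Gamma(6.5+6, 4.9+5) = Gamma(12.5, 9.9).
Posterior α = 12.5.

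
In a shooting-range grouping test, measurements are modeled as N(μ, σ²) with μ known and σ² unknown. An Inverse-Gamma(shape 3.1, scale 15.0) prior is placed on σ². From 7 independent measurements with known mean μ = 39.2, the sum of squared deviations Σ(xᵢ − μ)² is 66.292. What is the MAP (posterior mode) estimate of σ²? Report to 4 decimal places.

6.3350

With known mean μ and an Inverse-Gamma(α, β) prior on σ², the Normal likelihood is conjugate: posterior is Inv-Gamma(α + n/2, β + Σ(xᵢ−μ)²/2).
Posterior: Inv-Gamma(3.1 + 7/2, 15.0 + 66.292/2) = Inv-Gamma(6.60, 48.1460).
Mode = β/(α+1) = 48.1460/7.60 = 6.3350.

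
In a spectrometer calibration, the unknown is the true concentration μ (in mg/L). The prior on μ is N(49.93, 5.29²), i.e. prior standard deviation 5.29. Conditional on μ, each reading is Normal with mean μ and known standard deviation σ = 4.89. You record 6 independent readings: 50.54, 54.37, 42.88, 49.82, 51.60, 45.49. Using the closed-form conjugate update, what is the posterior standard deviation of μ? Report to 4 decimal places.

1.8678

For Normal data with known variance σ², a Normal(μ₀, σ₀²) prior on μ is conjugate. Posterior precision = 1/σ₀² + n/σ²; posterior mean is the precision-weighted average of μ₀ and x̄.
σ₀² = 5.29² = 27.9841, σ² = 4.89² = 23.9121; σ² + n·σ₀² = 23.9121 + 6·27.9841 = 191.8167.
Posterior precision = 1/σ₀² + n/σ² = 1/27.9841 + 6/23.9121 = (σ² + n·σ₀²)/(σ₀²σ²) = 191.8167/(27.9841·23.9121); posterior variance σₙ² = σ₀²σ²/(σ² + n·σ₀²) = 27.9841·23.9121/191.8167 = 3.488531.
Posterior SD = √σₙ² = √(27.9841·23.9121/191.8167) = 1.8678.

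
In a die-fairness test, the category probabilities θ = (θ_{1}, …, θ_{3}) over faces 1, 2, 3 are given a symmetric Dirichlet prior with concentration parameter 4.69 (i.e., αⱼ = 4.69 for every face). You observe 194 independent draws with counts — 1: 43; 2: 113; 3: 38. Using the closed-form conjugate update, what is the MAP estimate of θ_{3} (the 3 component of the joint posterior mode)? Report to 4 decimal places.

The Dirichlet prior is conjugate to the Multinomial likelihood: each posterior αⱼ = prior αⱼ + observed count nⱼ.
Posterior concentration: (47.69, 117.69, 42.69), total = 208.07.
Joint mode component: (α_{3}−1)/(Σα−K) = 41.69/205.07 = 0.2033.

0.2033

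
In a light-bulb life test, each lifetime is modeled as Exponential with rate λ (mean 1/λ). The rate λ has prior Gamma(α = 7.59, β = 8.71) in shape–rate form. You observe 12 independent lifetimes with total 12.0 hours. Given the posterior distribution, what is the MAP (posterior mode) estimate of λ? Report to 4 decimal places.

0.8976

With a Gamma(shape α, rate β) prior on the exponential rate λ, the posterior after n observations with total T = Σxᵢ is Gamma(α+n, β+T).
Posterior: Gamma(7.59+12, 8.71+12.0) = Gamma(19.59, 20.71).
Mode = (α−1)/β = 0.8976.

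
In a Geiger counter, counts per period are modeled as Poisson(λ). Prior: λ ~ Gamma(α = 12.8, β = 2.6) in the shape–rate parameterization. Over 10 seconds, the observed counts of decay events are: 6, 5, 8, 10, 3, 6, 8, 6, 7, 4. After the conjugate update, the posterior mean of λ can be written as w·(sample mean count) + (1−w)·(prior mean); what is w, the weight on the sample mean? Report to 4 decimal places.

With a Gamma(shape α, rate β) prior, the Poisson likelihood is conjugate: the posterior is Gamma(α + ΣXᵢ, β + n).
Posterior mean = (α₀+S)/(β₀+n) = [n/(β₀+n)]·(S/n) + [β₀/(β₀+n)]·(α₀/β₀), so only n and β₀ enter the weight.
Weight on data w = n/(β₀+n) = 10/(2.6+10) = 10/12.6 = 0.7937.

0.7937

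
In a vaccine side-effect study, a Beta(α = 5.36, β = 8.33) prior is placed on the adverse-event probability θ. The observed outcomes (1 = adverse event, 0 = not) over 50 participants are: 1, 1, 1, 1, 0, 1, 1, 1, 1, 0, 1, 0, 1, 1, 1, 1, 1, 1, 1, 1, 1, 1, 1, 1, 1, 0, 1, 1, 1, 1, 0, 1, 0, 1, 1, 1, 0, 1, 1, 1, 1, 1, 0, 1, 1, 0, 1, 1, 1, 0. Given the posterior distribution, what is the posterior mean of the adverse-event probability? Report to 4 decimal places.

0.7122

The Beta prior is conjugate to a Binomial/Bernoulli likelihood; the update adds successes to α and failures to β.
Posterior: Beta(α+k, β+n−k) = Beta(5.36+40, 8.33+10) = Beta(45.36, 18.33).
Posterior mean = α/(α+β) = 45.36/63.69 = 0.7122.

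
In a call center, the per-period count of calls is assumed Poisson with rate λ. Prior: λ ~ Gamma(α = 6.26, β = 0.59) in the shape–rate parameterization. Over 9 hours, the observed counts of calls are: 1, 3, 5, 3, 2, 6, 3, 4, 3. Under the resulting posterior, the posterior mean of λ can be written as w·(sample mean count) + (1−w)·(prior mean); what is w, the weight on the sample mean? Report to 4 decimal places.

0.9385

With a Gamma(shape α, rate β) prior, the Poisson likelihood is conjugate: the posterior is Gamma(α + ΣXᵢ, β + n).
Posterior mean = (α₀+S)/(β₀+n) = [n/(β₀+n)]·(S/n) + [β₀/(β₀+n)]·(α₀/β₀), so only n and β₀ enter the weight.
Weight on data w = n/(β₀+n) = 9/(0.59+9) = 9/9.59 = 0.9385.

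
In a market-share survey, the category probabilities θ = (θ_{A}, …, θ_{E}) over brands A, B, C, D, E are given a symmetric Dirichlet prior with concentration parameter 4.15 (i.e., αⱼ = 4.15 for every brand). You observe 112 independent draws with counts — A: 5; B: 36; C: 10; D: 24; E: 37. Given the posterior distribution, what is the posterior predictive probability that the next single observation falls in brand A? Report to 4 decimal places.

0.0689

The Dirichlet prior is conjugate to the Multinomial likelihood: each posterior αⱼ = prior αⱼ + observed count nⱼ.
Posterior concentration: (9.15, 40.15, 14.15, 28.15, 41.15), total = 132.75.
P(next = A | data) = α_{A}/Σα = 0.0689.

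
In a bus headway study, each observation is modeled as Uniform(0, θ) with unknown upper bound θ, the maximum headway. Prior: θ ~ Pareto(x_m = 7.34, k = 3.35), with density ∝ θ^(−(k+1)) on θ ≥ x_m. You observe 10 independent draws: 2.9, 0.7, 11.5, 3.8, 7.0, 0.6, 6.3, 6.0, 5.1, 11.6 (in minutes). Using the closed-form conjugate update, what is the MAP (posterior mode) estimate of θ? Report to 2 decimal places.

11.60

A Pareto(scale x_m, shape k) prior on the upper bound θ of Uniform(0, θ) is conjugate: posterior is Pareto(max(x_m, max xᵢ), k + n).
Sample maximum = 11.6; prior scale x_m = 7.34 → posterior scale = max = 11.60.
Posterior shape = 3.35 + 10 = 13.35.
The Pareto density is decreasing on [x_m, ∞), so the mode is x_m = 11.60.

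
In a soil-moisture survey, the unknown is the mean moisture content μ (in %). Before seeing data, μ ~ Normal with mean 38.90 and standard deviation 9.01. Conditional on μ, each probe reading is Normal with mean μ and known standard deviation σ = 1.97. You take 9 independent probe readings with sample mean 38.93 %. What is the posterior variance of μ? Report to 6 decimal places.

For Normal data with known variance σ², a Normal(μ₀, σ₀²) prior on μ is conjugate. Posterior precision = 1/σ₀² + n/σ²; posterior mean is the precision-weighted average of μ₀ and x̄.
σ₀² = 9.01² = 81.1801, σ² = 1.97² = 3.8809; σ² + n·σ₀² = 3.8809 + 9·81.1801 = 734.5018.
Posterior precision = 1/σ₀² + n/σ² = 1/81.1801 + 9/3.8809 = (σ² + n·σ₀²)/(σ₀²σ²) = 734.5018/(81.1801·3.8809); posterior variance σₙ² = σ₀²σ²/(σ² + n·σ₀²) = 81.1801·3.8809/734.5018 = 0.428933.

0.428933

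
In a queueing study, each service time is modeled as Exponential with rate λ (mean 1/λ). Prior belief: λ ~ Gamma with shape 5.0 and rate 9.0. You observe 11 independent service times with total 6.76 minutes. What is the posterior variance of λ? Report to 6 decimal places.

0.064418

With a Gamma(shape α, rate β) prior on the exponential rate λ, the posterior after n observations with total T = Σxᵢ is Gamma(α+n, β+T).
Posterior: Gamma(5.0+11, 9.0+6.76) = Gamma(16.0, 15.76).
Var = α/β² = 0.064418.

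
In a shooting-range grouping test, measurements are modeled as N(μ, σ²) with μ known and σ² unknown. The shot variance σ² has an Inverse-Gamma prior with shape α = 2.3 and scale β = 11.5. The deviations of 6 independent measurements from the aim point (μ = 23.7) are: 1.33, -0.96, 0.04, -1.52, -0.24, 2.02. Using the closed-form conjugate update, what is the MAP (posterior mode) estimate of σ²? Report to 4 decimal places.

2.5508

With known mean μ and an Inverse-Gamma(α, β) prior on σ², the Normal likelihood is conjugate: posterior is Inv-Gamma(α + n/2, β + Σ(xᵢ−μ)²/2).
Σ(xᵢ−μ)² = (1.33)² + (-0.96)² + (0.04)² + (-1.52)² + (-0.24)² + (2.02)² = 9.1405.
Posterior: Inv-Gamma(2.3 + 6/2, 11.5 + 9.1405/2) = Inv-Gamma(5.30, 16.07025).
Mode = β/(α+1) = 16.07025/6.30 = 2.5508.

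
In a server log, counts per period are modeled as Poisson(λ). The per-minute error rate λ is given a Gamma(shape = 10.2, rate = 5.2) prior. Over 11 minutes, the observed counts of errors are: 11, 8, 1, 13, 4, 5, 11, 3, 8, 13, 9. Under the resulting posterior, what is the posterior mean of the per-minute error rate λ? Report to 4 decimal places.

5.9383

With a Gamma(shape α, rate β) prior, the Poisson likelihood is conjugate: the posterior is Gamma(α + ΣXᵢ, β + n).
Sum of counts S = 86 over n = 11 minutes.
Posterior: Gamma(α+S, β+n) = Gamma(10.2+86, 5.2+11) = Gamma(96.2, 16.2).
Posterior mean = α/β = 96.2/16.2 = 5.9383.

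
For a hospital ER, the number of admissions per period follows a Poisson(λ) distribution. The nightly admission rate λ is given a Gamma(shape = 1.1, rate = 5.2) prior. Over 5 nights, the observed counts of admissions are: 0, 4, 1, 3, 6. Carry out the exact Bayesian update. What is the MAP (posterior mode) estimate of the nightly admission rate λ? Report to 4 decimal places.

1.3824

With a Gamma(shape α, rate β) prior, the Poisson likelihood is conjugate: the posterior is Gamma(α + ΣXᵢ, β + n).
Sum of counts S = 14 over n = 5 nights.
Posterior: Gamma(α+S, β+n) = Gamma(1.1+14, 5.2+5) = Gamma(15.1, 10.2).
Mode of Gamma(α,β) for α≥1 is (α−1)/β = 14.1/10.2 = 1.3824.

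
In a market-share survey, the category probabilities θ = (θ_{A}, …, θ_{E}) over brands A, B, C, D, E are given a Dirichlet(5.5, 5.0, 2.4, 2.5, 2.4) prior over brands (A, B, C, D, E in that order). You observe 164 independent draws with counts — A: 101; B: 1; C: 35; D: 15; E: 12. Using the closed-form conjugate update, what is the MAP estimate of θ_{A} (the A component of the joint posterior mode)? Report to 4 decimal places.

The Dirichlet prior is conjugate to the Multinomial likelihood: each posterior αⱼ = prior αⱼ + observed count nⱼ.
Posterior concentration: (106.5, 6.0, 37.4, 17.5, 14.4), total = 181.8.
Joint mode component: (α_{A}−1)/(Σα−K) = 105.5/176.8 = 0.5967.

0.5967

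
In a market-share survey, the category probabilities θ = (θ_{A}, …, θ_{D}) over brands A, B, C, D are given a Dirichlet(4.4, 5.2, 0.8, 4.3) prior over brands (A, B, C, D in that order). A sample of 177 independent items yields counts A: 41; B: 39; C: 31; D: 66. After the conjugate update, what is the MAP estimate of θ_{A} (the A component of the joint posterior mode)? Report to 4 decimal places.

0.2365

The Dirichlet prior is conjugate to the Multinomial likelihood: each posterior αⱼ = prior αⱼ + observed count nⱼ.
Posterior concentration: (45.4, 44.2, 31.8, 70.3), total = 191.7.
Joint mode component: (α_{A}−1)/(Σα−K) = 44.4/187.7 = 0.2365.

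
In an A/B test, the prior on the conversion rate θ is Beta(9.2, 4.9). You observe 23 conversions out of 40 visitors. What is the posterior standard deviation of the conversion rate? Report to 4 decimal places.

The Beta prior is conjugate to a Binomial/Bernoulli likelihood; the update adds successes to α and failures to β.
Posterior: Beta(α+k, β+n−k) = Beta(9.2+23, 4.9+17) = Beta(32.2, 21.9).
Var = αβ/((α+β)²(α+β+1)) = 32.2·21.9/(54.1²·55.1) = 0.00437274; SD = √0.00437274 = 0.0661.

0.0661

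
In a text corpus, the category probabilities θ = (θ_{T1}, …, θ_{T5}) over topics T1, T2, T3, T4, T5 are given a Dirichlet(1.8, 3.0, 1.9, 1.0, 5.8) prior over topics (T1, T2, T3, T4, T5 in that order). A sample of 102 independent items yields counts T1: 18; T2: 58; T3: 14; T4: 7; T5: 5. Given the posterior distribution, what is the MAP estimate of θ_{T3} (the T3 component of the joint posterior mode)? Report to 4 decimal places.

0.1348

The Dirichlet prior is conjugate to the Multinomial likelihood: each posterior αⱼ = prior αⱼ + observed count nⱼ.
Posterior concentration: (19.8, 61.0, 15.9, 8.0, 10.8), total = 115.5.
Joint mode component: (α_{T3}−1)/(Σα−K) = 14.9/110.5 = 0.1348.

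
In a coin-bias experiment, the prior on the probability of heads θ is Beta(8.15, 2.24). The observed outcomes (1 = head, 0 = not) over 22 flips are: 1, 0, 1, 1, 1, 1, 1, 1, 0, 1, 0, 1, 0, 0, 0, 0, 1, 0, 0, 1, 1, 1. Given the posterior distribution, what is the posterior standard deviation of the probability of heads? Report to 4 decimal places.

0.0824

The Beta prior is conjugate to a Binomial/Bernoulli likelihood; the update adds successes to α and failures to β.
Posterior: Beta(α+k, β+n−k) = Beta(8.15+13, 2.24+9) = Beta(21.15, 11.24).
Var = αβ/((α+β)²(α+β+1)) = 21.15·11.24/(32.39²·33.39) = 0.00678638; SD = √0.00678638 = 0.0824.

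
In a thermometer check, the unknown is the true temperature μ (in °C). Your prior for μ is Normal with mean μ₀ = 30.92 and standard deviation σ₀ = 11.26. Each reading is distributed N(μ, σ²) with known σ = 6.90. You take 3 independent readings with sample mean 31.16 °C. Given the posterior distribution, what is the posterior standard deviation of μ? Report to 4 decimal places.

3.7556

For Normal data with known variance σ², a Normal(μ₀, σ₀²) prior on μ is conjugate. Posterior precision = 1/σ₀² + n/σ²; posterior mean is the precision-weighted average of μ₀ and x̄.
σ₀² = 11.26² = 126.7876, σ² = 6.90² = 47.61; σ² + n·σ₀² = 47.61 + 3·126.7876 = 427.9728.
Posterior precision = 1/σ₀² + n/σ² = 1/126.7876 + 3/47.61 = (σ² + n·σ₀²)/(σ₀²σ²) = 427.9728/(126.7876·47.61); posterior variance σₙ² = σ₀²σ²/(σ² + n·σ₀²) = 126.7876·47.61/427.9728 = 14.104536.
Posterior SD = √σₙ² = √(126.7876·47.61/427.9728) = 3.7556.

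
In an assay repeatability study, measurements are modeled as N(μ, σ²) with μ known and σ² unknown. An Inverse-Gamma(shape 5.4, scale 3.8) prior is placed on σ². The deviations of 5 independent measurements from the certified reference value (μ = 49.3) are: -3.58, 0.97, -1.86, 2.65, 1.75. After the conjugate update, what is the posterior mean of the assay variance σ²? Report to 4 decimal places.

With known mean μ and an Inverse-Gamma(α, β) prior on σ², the Normal likelihood is conjugate: posterior is Inv-Gamma(α + n/2, β + Σ(xᵢ−μ)²/2).
Σ(xᵢ−μ)² = (-3.58)² + (0.97)² + (-1.86)² + (2.65)² + (1.75)² = 27.3019.
Posterior: Inv-Gamma(5.4 + 5/2, 3.8 + 27.3019/2) = Inv-Gamma(7.90, 17.45095).
E[σ²|data] = β/(α−1) = 17.45095/6.90 = 2.5291.

2.5291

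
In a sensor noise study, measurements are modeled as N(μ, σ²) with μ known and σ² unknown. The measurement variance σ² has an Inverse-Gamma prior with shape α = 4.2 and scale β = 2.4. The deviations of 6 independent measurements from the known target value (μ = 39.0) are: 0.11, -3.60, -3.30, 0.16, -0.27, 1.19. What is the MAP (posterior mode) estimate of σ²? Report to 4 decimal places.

1.8400

With known mean μ and an Inverse-Gamma(α, β) prior on σ², the Normal likelihood is conjugate: posterior is Inv-Gamma(α + n/2, β + Σ(xᵢ−μ)²/2).
Σ(xᵢ−μ)² = (0.11)² + (-3.60)² + (-3.30)² + (0.16)² + (-0.27)² + (1.19)² = 25.3767.
Posterior: Inv-Gamma(4.2 + 6/2, 2.4 + 25.3767/2) = Inv-Gamma(7.20, 15.08835).
Mode = β/(α+1) = 15.08835/8.20 = 1.8400.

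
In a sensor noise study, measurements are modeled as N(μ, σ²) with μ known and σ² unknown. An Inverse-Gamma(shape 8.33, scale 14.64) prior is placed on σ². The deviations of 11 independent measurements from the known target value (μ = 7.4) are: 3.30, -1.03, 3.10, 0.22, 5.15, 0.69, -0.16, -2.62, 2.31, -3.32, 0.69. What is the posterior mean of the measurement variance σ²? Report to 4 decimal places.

With known mean μ and an Inverse-Gamma(α, β) prior on σ², the Normal likelihood is conjugate: posterior is Inv-Gamma(α + n/2, β + Σ(xᵢ−μ)²/2).
Σ(xᵢ−μ)² = (3.30)² + (-1.03)² + (3.10)² + (0.22)² + (5.15)² + (0.69)² + (-0.16)² + (-2.62)² + (2.31)² + (-3.32)² + (0.69)² = 72.3325.
Posterior: Inv-Gamma(8.33 + 11/2, 14.64 + 72.3325/2) = Inv-Gamma(13.83, 50.80625).
E[σ²|data] = β/(α−1) = 50.80625/12.83 = 3.9600.

3.9600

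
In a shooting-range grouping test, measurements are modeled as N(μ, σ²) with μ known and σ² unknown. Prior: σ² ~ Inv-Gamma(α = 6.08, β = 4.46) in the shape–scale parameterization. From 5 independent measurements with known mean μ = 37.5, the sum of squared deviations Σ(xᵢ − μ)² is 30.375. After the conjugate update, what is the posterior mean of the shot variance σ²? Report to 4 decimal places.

2.5920

With known mean μ and an Inverse-Gamma(α, β) prior on σ², the Normal likelihood is conjugate: posterior is Inv-Gamma(α + n/2, β + Σ(xᵢ−μ)²/2).
Posterior: Inv-Gamma(6.08 + 5/2, 4.46 + 30.375/2) = Inv-Gamma(8.58, 19.6475).
E[σ²|data] = β/(α−1) = 19.6475/7.58 = 2.5920.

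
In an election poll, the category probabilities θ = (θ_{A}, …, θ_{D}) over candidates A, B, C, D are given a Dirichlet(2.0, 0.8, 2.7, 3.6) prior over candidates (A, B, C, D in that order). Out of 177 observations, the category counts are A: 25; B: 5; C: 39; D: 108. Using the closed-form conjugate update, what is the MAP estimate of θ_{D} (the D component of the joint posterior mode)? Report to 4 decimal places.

0.6074

The Dirichlet prior is conjugate to the Multinomial likelihood: each posterior αⱼ = prior αⱼ + observed count nⱼ.
Posterior concentration: (27.0, 5.8, 41.7, 111.6), total = 186.1.
Joint mode component: (α_{D}−1)/(Σα−K) = 110.6/182.1 = 0.6074.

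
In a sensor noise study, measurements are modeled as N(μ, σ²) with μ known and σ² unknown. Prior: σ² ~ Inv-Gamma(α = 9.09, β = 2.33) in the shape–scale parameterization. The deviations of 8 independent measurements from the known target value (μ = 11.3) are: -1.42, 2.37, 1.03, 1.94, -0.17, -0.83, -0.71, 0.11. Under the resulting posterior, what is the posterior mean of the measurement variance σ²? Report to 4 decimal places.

0.7590

With known mean μ and an Inverse-Gamma(α, β) prior on σ², the Normal likelihood is conjugate: posterior is Inv-Gamma(α + n/2, β + Σ(xᵢ−μ)²/2).
Σ(xᵢ−μ)² = (-1.42)² + (2.37)² + (1.03)² + (1.94)² + (-0.17)² + (-0.83)² + (-0.71)² + (0.11)² = 13.6918.
Posterior: Inv-Gamma(9.09 + 8/2, 2.33 + 13.6918/2) = Inv-Gamma(13.09, 9.17590).
E[σ²|data] = β/(α−1) = 9.17590/12.09 = 0.7590.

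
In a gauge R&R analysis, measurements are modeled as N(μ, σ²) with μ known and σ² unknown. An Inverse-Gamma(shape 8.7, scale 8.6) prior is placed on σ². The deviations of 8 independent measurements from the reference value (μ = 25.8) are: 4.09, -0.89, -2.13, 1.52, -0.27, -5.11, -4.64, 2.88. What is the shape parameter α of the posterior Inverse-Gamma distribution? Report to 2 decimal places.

With known mean μ and an Inverse-Gamma(α, β) prior on σ², the Normal likelihood is conjugate: posterior is Inv-Gamma(α + n/2, β + Σ(xᵢ−μ)²/2).
Σ(xᵢ−μ)² = (4.09)² + (-0.89)² + (-2.13)² + (1.52)² + (-0.27)² + (-5.11)² + (-4.64)² + (2.88)² = 80.3765.
Posterior: Inv-Gamma(8.7 + 8/2, 8.6 + 80.3765/2) = Inv-Gamma(12.70, 48.78825).
Posterior α = 12.70.

12.70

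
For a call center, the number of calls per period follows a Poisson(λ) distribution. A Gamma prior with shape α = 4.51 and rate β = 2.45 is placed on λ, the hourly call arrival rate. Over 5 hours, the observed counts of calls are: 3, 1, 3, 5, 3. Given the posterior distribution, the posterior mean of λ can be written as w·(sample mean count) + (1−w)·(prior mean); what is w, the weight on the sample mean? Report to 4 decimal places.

0.6711

With a Gamma(shape α, rate β) prior, the Poisson likelihood is conjugate: the posterior is Gamma(α + ΣXᵢ, β + n).
Posterior mean = (α₀+S)/(β₀+n) = [n/(β₀+n)]·(S/n) + [β₀/(β₀+n)]·(α₀/β₀), so only n and β₀ enter the weight.
Weight on data w = n/(β₀+n) = 5/(2.45+5) = 5/7.45 = 0.6711.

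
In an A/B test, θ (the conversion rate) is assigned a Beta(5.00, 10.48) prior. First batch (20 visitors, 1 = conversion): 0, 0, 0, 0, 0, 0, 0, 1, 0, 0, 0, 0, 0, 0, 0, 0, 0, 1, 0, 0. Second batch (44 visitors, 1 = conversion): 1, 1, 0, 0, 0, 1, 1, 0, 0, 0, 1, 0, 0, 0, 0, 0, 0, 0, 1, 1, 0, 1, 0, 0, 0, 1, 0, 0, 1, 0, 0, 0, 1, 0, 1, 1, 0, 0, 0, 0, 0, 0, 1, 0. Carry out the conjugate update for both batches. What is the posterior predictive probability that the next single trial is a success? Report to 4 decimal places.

The Beta prior is conjugate to a Binomial/Bernoulli likelihood; the update adds successes to α and failures to β.
After batch 1: Beta(5.00+2, 10.48+18) = Beta(7.00, 28.48).
After batch 2: Beta(7.00+14, 28.48+30) = Beta(21.00, 58.48).
For a single future Bernoulli trial, P(success | data) = α/(α+β) = 0.2642.

0.2642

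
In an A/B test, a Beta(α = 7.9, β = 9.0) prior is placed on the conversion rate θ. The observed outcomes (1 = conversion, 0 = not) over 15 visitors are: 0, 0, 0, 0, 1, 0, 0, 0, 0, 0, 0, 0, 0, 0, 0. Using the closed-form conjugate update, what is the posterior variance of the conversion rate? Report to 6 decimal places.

0.006114

The Beta prior is conjugate to a Binomial/Bernoulli likelihood; the update adds successes to α and failures to β.
Posterior: Beta(α+k, β+n−k) = Beta(7.9+1, 9.0+14) = Beta(8.9, 23.0).
Var = αβ/((α+β)²(α+β+1)) = 8.9·23.0/(31.9²·32.9) = 0.006114.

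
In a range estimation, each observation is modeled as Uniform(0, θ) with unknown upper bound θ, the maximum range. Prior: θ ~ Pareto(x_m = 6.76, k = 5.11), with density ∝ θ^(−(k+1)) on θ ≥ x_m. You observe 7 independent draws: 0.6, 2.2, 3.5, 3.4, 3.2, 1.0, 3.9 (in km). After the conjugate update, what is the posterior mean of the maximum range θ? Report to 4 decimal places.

7.3685

A Pareto(scale x_m, shape k) prior on the upper bound θ of Uniform(0, θ) is conjugate: posterior is Pareto(max(x_m, max xᵢ), k + n).
Sample maximum = 3.9; prior scale x_m = 6.76 → posterior scale = max = 6.76.
Posterior shape = 5.11 + 7 = 12.11.
E[θ|data] = k·x_m/(k−1) = 12.11·6.76/11.11 = 7.3685.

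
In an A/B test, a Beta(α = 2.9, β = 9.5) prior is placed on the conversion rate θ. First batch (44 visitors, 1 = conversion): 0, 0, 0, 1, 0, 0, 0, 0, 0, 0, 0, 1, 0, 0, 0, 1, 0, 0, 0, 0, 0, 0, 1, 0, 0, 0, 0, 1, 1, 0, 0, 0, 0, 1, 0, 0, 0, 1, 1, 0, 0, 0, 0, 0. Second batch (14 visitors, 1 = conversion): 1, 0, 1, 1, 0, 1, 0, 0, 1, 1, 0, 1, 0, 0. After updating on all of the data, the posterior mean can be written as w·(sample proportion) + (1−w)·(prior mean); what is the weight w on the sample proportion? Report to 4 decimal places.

The Beta prior is conjugate to a Binomial/Bernoulli likelihood; the update adds successes to α and failures to β.
Total number of visitors: n = 44 + 14 = 58.
Posterior mean = (α₀+k)/(α₀+β₀+n) = [n/(α₀+β₀+n)]·(k/n) + [(α₀+β₀)/(α₀+β₀+n)]·α₀/(α₀+β₀), so only n and the prior enter the weight.
The weight on the data is w = n/(α₀+β₀+n) = 58/(2.9+9.5+58) = 58/70.4 = 0.8239.

0.8239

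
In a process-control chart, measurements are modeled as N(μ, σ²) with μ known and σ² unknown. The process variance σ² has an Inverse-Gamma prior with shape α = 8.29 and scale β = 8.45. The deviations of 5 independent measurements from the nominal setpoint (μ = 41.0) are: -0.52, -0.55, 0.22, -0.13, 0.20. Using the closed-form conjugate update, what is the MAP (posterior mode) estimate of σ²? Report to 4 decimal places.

With known mean μ and an Inverse-Gamma(α, β) prior on σ², the Normal likelihood is conjugate: posterior is Inv-Gamma(α + n/2, β + Σ(xᵢ−μ)²/2).
Σ(xᵢ−μ)² = (-0.52)² + (-0.55)² + (0.22)² + (-0.13)² + (0.20)² = 0.6782.
Posterior: Inv-Gamma(8.29 + 5/2, 8.45 + 0.6782/2) = Inv-Gamma(10.79, 8.78910).
Mode = β/(α+1) = 8.78910/11.79 = 0.7455.

0.7455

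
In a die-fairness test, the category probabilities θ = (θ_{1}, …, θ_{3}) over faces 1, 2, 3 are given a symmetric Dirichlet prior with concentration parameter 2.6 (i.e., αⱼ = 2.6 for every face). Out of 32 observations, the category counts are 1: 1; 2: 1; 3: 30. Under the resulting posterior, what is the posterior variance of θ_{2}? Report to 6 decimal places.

0.002016

The Dirichlet prior is conjugate to the Multinomial likelihood: each posterior αⱼ = prior αⱼ + observed count nⱼ.
Posterior concentration: (3.6, 3.6, 32.6), total = 39.8.
Var[θ_j] = α_j(Σα−α_j)/((Σα)²(Σα+1)) = 3.6·36.2/(39.8²·40.8) = 0.002016.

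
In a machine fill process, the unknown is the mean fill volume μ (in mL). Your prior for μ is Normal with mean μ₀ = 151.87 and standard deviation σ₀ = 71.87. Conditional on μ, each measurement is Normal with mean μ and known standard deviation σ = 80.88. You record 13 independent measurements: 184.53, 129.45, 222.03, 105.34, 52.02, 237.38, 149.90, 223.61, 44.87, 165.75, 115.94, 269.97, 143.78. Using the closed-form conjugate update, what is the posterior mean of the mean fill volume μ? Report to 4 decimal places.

156.7948

For Normal data with known variance σ², a Normal(μ₀, σ₀²) prior on μ is conjugate. Posterior precision = 1/σ₀² + n/σ²; posterior mean is the precision-weighted average of μ₀ and x̄.
Σxᵢ = 184.53 + 129.45 + 222.03 + 105.34 + 52.02 + 237.38 + 149.90 + 223.61 + 44.87 + 165.75 + 115.94 + 269.97 + 143.78 = 2044.57, so n·x̄ = 2044.57.
σ₀² = 71.87² = 5165.2969, σ² = 80.88² = 6541.5744; σ² + n·σ₀² = 6541.5744 + 13·5165.2969 = 73690.4341.
Posterior mean = (μ₀/σ₀² + n·x̄/σ²)/(1/σ₀² + n/σ²) = (σ²·μ₀ + σ₀²·n·x̄)/(σ² + n·σ₀²) = (6541.5744·151.87 + 5165.2969·2044.57)/73690.4341 = 11554279.986961/73690.4341 = 156.7948.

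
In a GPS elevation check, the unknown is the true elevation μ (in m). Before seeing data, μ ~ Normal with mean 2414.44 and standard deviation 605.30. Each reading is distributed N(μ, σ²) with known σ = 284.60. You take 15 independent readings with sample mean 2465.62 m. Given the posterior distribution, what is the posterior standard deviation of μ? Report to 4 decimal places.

For Normal data with known variance σ², a Normal(μ₀, σ₀²) prior on μ is conjugate. Posterior precision = 1/σ₀² + n/σ²; posterior mean is the precision-weighted average of μ₀ and x̄.
σ₀² = 605.30² = 366388.09, σ² = 284.60² = 80997.16; σ² + n·σ₀² = 80997.16 + 15·366388.09 = 5576818.51.
Posterior precision = 1/σ₀² + n/σ² = 1/366388.09 + 15/80997.16 = (σ² + n·σ₀²)/(σ₀²σ²) = 5576818.51/(366388.09·80997.16); posterior variance σₙ² = σ₀²σ²/(σ² + n·σ₀²) = 366388.09·80997.16/5576818.51 = 5321.384351.
Posterior SD = √σₙ² = √(366388.09·80997.16/5576818.51) = 72.9478.

72.9478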